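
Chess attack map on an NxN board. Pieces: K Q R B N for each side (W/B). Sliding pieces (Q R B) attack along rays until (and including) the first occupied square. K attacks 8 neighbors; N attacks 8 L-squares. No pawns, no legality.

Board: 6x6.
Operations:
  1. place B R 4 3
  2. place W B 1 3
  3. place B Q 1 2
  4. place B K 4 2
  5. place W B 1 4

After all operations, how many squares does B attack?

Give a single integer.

Answer: 22

Derivation:
Op 1: place BR@(4,3)
Op 2: place WB@(1,3)
Op 3: place BQ@(1,2)
Op 4: place BK@(4,2)
Op 5: place WB@(1,4)
Per-piece attacks for B:
  BQ@(1,2): attacks (1,3) (1,1) (1,0) (2,2) (3,2) (4,2) (0,2) (2,3) (3,4) (4,5) (2,1) (3,0) (0,3) (0,1) [ray(0,1) blocked at (1,3); ray(1,0) blocked at (4,2)]
  BK@(4,2): attacks (4,3) (4,1) (5,2) (3,2) (5,3) (5,1) (3,3) (3,1)
  BR@(4,3): attacks (4,4) (4,5) (4,2) (5,3) (3,3) (2,3) (1,3) [ray(0,-1) blocked at (4,2); ray(-1,0) blocked at (1,3)]
Union (22 distinct): (0,1) (0,2) (0,3) (1,0) (1,1) (1,3) (2,1) (2,2) (2,3) (3,0) (3,1) (3,2) (3,3) (3,4) (4,1) (4,2) (4,3) (4,4) (4,5) (5,1) (5,2) (5,3)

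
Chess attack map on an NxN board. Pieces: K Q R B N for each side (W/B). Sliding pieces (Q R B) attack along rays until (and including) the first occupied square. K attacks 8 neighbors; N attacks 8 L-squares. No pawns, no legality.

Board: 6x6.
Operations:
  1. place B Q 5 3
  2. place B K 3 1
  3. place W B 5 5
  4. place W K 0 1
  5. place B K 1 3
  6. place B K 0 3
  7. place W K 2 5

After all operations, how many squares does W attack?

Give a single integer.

Answer: 13

Derivation:
Op 1: place BQ@(5,3)
Op 2: place BK@(3,1)
Op 3: place WB@(5,5)
Op 4: place WK@(0,1)
Op 5: place BK@(1,3)
Op 6: place BK@(0,3)
Op 7: place WK@(2,5)
Per-piece attacks for W:
  WK@(0,1): attacks (0,2) (0,0) (1,1) (1,2) (1,0)
  WK@(2,5): attacks (2,4) (3,5) (1,5) (3,4) (1,4)
  WB@(5,5): attacks (4,4) (3,3) (2,2) (1,1) (0,0)
Union (13 distinct): (0,0) (0,2) (1,0) (1,1) (1,2) (1,4) (1,5) (2,2) (2,4) (3,3) (3,4) (3,5) (4,4)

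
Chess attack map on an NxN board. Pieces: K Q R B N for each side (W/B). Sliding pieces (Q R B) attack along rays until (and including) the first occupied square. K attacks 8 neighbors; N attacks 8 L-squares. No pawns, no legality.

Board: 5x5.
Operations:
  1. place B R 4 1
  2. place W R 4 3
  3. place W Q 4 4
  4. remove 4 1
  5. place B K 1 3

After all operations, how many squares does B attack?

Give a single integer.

Op 1: place BR@(4,1)
Op 2: place WR@(4,3)
Op 3: place WQ@(4,4)
Op 4: remove (4,1)
Op 5: place BK@(1,3)
Per-piece attacks for B:
  BK@(1,3): attacks (1,4) (1,2) (2,3) (0,3) (2,4) (2,2) (0,4) (0,2)
Union (8 distinct): (0,2) (0,3) (0,4) (1,2) (1,4) (2,2) (2,3) (2,4)

Answer: 8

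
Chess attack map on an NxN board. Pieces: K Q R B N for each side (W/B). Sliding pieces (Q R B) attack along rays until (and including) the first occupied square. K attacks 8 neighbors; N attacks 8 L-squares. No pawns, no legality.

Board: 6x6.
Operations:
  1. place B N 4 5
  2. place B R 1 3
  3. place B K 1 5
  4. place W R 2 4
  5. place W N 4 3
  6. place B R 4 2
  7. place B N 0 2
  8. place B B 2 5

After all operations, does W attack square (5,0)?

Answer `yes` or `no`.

Answer: no

Derivation:
Op 1: place BN@(4,5)
Op 2: place BR@(1,3)
Op 3: place BK@(1,5)
Op 4: place WR@(2,4)
Op 5: place WN@(4,3)
Op 6: place BR@(4,2)
Op 7: place BN@(0,2)
Op 8: place BB@(2,5)
Per-piece attacks for W:
  WR@(2,4): attacks (2,5) (2,3) (2,2) (2,1) (2,0) (3,4) (4,4) (5,4) (1,4) (0,4) [ray(0,1) blocked at (2,5)]
  WN@(4,3): attacks (5,5) (3,5) (2,4) (5,1) (3,1) (2,2)
W attacks (5,0): no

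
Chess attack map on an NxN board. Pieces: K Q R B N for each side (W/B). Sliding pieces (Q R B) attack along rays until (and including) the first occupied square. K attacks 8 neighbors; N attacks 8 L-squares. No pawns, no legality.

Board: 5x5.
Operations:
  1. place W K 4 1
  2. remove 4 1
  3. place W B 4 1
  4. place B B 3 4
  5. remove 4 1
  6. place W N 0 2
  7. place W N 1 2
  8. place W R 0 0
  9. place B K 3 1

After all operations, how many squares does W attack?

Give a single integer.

Op 1: place WK@(4,1)
Op 2: remove (4,1)
Op 3: place WB@(4,1)
Op 4: place BB@(3,4)
Op 5: remove (4,1)
Op 6: place WN@(0,2)
Op 7: place WN@(1,2)
Op 8: place WR@(0,0)
Op 9: place BK@(3,1)
Per-piece attacks for W:
  WR@(0,0): attacks (0,1) (0,2) (1,0) (2,0) (3,0) (4,0) [ray(0,1) blocked at (0,2)]
  WN@(0,2): attacks (1,4) (2,3) (1,0) (2,1)
  WN@(1,2): attacks (2,4) (3,3) (0,4) (2,0) (3,1) (0,0)
Union (14 distinct): (0,0) (0,1) (0,2) (0,4) (1,0) (1,4) (2,0) (2,1) (2,3) (2,4) (3,0) (3,1) (3,3) (4,0)

Answer: 14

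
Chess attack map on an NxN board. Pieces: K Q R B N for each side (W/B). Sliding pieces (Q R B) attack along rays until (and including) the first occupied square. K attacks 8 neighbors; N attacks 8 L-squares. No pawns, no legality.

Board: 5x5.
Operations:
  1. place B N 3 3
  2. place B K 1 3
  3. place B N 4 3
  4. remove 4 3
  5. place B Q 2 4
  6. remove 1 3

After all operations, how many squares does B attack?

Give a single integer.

Op 1: place BN@(3,3)
Op 2: place BK@(1,3)
Op 3: place BN@(4,3)
Op 4: remove (4,3)
Op 5: place BQ@(2,4)
Op 6: remove (1,3)
Per-piece attacks for B:
  BQ@(2,4): attacks (2,3) (2,2) (2,1) (2,0) (3,4) (4,4) (1,4) (0,4) (3,3) (1,3) (0,2) [ray(1,-1) blocked at (3,3)]
  BN@(3,3): attacks (1,4) (4,1) (2,1) (1,2)
Union (13 distinct): (0,2) (0,4) (1,2) (1,3) (1,4) (2,0) (2,1) (2,2) (2,3) (3,3) (3,4) (4,1) (4,4)

Answer: 13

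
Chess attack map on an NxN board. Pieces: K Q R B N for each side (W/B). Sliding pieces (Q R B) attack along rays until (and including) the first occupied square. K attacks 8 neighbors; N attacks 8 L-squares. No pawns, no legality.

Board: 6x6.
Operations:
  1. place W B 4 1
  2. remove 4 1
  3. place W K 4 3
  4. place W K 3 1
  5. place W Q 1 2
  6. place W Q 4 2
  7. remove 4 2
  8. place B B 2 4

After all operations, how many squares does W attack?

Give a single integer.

Answer: 24

Derivation:
Op 1: place WB@(4,1)
Op 2: remove (4,1)
Op 3: place WK@(4,3)
Op 4: place WK@(3,1)
Op 5: place WQ@(1,2)
Op 6: place WQ@(4,2)
Op 7: remove (4,2)
Op 8: place BB@(2,4)
Per-piece attacks for W:
  WQ@(1,2): attacks (1,3) (1,4) (1,5) (1,1) (1,0) (2,2) (3,2) (4,2) (5,2) (0,2) (2,3) (3,4) (4,5) (2,1) (3,0) (0,3) (0,1)
  WK@(3,1): attacks (3,2) (3,0) (4,1) (2,1) (4,2) (4,0) (2,2) (2,0)
  WK@(4,3): attacks (4,4) (4,2) (5,3) (3,3) (5,4) (5,2) (3,4) (3,2)
Union (24 distinct): (0,1) (0,2) (0,3) (1,0) (1,1) (1,3) (1,4) (1,5) (2,0) (2,1) (2,2) (2,3) (3,0) (3,2) (3,3) (3,4) (4,0) (4,1) (4,2) (4,4) (4,5) (5,2) (5,3) (5,4)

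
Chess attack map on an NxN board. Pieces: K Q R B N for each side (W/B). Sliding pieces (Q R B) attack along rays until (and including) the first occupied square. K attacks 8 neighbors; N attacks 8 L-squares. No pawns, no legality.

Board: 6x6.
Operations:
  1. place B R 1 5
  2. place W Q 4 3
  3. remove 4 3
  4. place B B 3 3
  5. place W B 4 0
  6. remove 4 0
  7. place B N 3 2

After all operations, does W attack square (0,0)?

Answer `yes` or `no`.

Answer: no

Derivation:
Op 1: place BR@(1,5)
Op 2: place WQ@(4,3)
Op 3: remove (4,3)
Op 4: place BB@(3,3)
Op 5: place WB@(4,0)
Op 6: remove (4,0)
Op 7: place BN@(3,2)
Per-piece attacks for W:
W attacks (0,0): no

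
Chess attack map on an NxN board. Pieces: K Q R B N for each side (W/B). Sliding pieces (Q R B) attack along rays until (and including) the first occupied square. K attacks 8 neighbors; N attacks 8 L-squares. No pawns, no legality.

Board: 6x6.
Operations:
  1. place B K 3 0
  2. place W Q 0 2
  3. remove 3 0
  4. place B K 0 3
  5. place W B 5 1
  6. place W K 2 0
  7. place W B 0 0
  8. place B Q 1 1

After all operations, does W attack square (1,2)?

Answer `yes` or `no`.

Answer: yes

Derivation:
Op 1: place BK@(3,0)
Op 2: place WQ@(0,2)
Op 3: remove (3,0)
Op 4: place BK@(0,3)
Op 5: place WB@(5,1)
Op 6: place WK@(2,0)
Op 7: place WB@(0,0)
Op 8: place BQ@(1,1)
Per-piece attacks for W:
  WB@(0,0): attacks (1,1) [ray(1,1) blocked at (1,1)]
  WQ@(0,2): attacks (0,3) (0,1) (0,0) (1,2) (2,2) (3,2) (4,2) (5,2) (1,3) (2,4) (3,5) (1,1) [ray(0,1) blocked at (0,3); ray(0,-1) blocked at (0,0); ray(1,-1) blocked at (1,1)]
  WK@(2,0): attacks (2,1) (3,0) (1,0) (3,1) (1,1)
  WB@(5,1): attacks (4,2) (3,3) (2,4) (1,5) (4,0)
W attacks (1,2): yes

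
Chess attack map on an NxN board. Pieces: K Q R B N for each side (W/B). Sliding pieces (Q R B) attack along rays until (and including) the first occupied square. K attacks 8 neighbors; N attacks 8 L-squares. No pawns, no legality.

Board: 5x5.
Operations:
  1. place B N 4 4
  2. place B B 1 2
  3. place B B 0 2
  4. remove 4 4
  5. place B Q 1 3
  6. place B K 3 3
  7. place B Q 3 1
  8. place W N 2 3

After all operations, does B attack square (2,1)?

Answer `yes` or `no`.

Answer: yes

Derivation:
Op 1: place BN@(4,4)
Op 2: place BB@(1,2)
Op 3: place BB@(0,2)
Op 4: remove (4,4)
Op 5: place BQ@(1,3)
Op 6: place BK@(3,3)
Op 7: place BQ@(3,1)
Op 8: place WN@(2,3)
Per-piece attacks for B:
  BB@(0,2): attacks (1,3) (1,1) (2,0) [ray(1,1) blocked at (1,3)]
  BB@(1,2): attacks (2,3) (2,1) (3,0) (0,3) (0,1) [ray(1,1) blocked at (2,3)]
  BQ@(1,3): attacks (1,4) (1,2) (2,3) (0,3) (2,4) (2,2) (3,1) (0,4) (0,2) [ray(0,-1) blocked at (1,2); ray(1,0) blocked at (2,3); ray(1,-1) blocked at (3,1); ray(-1,-1) blocked at (0,2)]
  BQ@(3,1): attacks (3,2) (3,3) (3,0) (4,1) (2,1) (1,1) (0,1) (4,2) (4,0) (2,2) (1,3) (2,0) [ray(0,1) blocked at (3,3); ray(-1,1) blocked at (1,3)]
  BK@(3,3): attacks (3,4) (3,2) (4,3) (2,3) (4,4) (4,2) (2,4) (2,2)
B attacks (2,1): yes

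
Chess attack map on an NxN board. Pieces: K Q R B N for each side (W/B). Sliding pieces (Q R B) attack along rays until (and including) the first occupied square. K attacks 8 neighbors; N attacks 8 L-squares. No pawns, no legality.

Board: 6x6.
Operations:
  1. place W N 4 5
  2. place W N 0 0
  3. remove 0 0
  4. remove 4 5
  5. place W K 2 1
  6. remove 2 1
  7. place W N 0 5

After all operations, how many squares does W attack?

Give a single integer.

Op 1: place WN@(4,5)
Op 2: place WN@(0,0)
Op 3: remove (0,0)
Op 4: remove (4,5)
Op 5: place WK@(2,1)
Op 6: remove (2,1)
Op 7: place WN@(0,5)
Per-piece attacks for W:
  WN@(0,5): attacks (1,3) (2,4)
Union (2 distinct): (1,3) (2,4)

Answer: 2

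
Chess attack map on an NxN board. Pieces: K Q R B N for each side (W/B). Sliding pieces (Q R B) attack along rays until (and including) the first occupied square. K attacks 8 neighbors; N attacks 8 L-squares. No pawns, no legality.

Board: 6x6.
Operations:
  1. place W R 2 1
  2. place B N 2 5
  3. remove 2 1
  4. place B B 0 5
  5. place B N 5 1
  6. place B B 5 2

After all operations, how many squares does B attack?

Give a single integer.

Answer: 13

Derivation:
Op 1: place WR@(2,1)
Op 2: place BN@(2,5)
Op 3: remove (2,1)
Op 4: place BB@(0,5)
Op 5: place BN@(5,1)
Op 6: place BB@(5,2)
Per-piece attacks for B:
  BB@(0,5): attacks (1,4) (2,3) (3,2) (4,1) (5,0)
  BN@(2,5): attacks (3,3) (4,4) (1,3) (0,4)
  BN@(5,1): attacks (4,3) (3,2) (3,0)
  BB@(5,2): attacks (4,3) (3,4) (2,5) (4,1) (3,0) [ray(-1,1) blocked at (2,5)]
Union (13 distinct): (0,4) (1,3) (1,4) (2,3) (2,5) (3,0) (3,2) (3,3) (3,4) (4,1) (4,3) (4,4) (5,0)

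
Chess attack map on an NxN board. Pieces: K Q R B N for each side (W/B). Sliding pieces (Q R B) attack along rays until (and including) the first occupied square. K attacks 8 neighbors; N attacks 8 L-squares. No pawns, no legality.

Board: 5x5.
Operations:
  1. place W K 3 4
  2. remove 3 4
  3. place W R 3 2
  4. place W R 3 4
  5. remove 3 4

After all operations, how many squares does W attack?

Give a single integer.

Answer: 8

Derivation:
Op 1: place WK@(3,4)
Op 2: remove (3,4)
Op 3: place WR@(3,2)
Op 4: place WR@(3,4)
Op 5: remove (3,4)
Per-piece attacks for W:
  WR@(3,2): attacks (3,3) (3,4) (3,1) (3,0) (4,2) (2,2) (1,2) (0,2)
Union (8 distinct): (0,2) (1,2) (2,2) (3,0) (3,1) (3,3) (3,4) (4,2)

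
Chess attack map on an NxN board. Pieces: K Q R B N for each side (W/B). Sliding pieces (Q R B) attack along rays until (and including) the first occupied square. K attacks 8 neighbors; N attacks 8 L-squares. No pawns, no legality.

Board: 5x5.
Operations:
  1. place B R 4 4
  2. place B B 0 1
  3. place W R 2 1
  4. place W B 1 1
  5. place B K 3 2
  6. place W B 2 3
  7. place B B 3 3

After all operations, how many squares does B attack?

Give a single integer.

Op 1: place BR@(4,4)
Op 2: place BB@(0,1)
Op 3: place WR@(2,1)
Op 4: place WB@(1,1)
Op 5: place BK@(3,2)
Op 6: place WB@(2,3)
Op 7: place BB@(3,3)
Per-piece attacks for B:
  BB@(0,1): attacks (1,2) (2,3) (1,0) [ray(1,1) blocked at (2,3)]
  BK@(3,2): attacks (3,3) (3,1) (4,2) (2,2) (4,3) (4,1) (2,3) (2,1)
  BB@(3,3): attacks (4,4) (4,2) (2,4) (2,2) (1,1) [ray(1,1) blocked at (4,4); ray(-1,-1) blocked at (1,1)]
  BR@(4,4): attacks (4,3) (4,2) (4,1) (4,0) (3,4) (2,4) (1,4) (0,4)
Union (17 distinct): (0,4) (1,0) (1,1) (1,2) (1,4) (2,1) (2,2) (2,3) (2,4) (3,1) (3,3) (3,4) (4,0) (4,1) (4,2) (4,3) (4,4)

Answer: 17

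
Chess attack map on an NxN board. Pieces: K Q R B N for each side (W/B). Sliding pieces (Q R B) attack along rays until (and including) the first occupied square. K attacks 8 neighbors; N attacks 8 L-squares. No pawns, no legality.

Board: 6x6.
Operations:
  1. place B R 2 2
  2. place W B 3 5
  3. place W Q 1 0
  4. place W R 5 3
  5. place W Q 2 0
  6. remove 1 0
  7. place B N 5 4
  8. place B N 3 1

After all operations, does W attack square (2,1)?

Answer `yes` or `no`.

Answer: yes

Derivation:
Op 1: place BR@(2,2)
Op 2: place WB@(3,5)
Op 3: place WQ@(1,0)
Op 4: place WR@(5,3)
Op 5: place WQ@(2,0)
Op 6: remove (1,0)
Op 7: place BN@(5,4)
Op 8: place BN@(3,1)
Per-piece attacks for W:
  WQ@(2,0): attacks (2,1) (2,2) (3,0) (4,0) (5,0) (1,0) (0,0) (3,1) (1,1) (0,2) [ray(0,1) blocked at (2,2); ray(1,1) blocked at (3,1)]
  WB@(3,5): attacks (4,4) (5,3) (2,4) (1,3) (0,2) [ray(1,-1) blocked at (5,3)]
  WR@(5,3): attacks (5,4) (5,2) (5,1) (5,0) (4,3) (3,3) (2,3) (1,3) (0,3) [ray(0,1) blocked at (5,4)]
W attacks (2,1): yes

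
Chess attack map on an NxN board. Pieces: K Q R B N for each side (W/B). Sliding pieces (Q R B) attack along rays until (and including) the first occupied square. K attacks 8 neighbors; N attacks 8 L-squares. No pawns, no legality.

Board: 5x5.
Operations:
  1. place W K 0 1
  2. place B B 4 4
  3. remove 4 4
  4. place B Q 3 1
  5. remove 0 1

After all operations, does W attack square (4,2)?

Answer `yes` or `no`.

Answer: no

Derivation:
Op 1: place WK@(0,1)
Op 2: place BB@(4,4)
Op 3: remove (4,4)
Op 4: place BQ@(3,1)
Op 5: remove (0,1)
Per-piece attacks for W:
W attacks (4,2): no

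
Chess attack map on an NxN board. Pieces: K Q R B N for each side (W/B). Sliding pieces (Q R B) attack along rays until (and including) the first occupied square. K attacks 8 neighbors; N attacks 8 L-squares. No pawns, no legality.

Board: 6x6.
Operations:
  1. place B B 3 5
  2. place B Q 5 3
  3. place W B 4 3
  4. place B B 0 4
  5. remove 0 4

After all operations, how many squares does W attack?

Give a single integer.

Answer: 7

Derivation:
Op 1: place BB@(3,5)
Op 2: place BQ@(5,3)
Op 3: place WB@(4,3)
Op 4: place BB@(0,4)
Op 5: remove (0,4)
Per-piece attacks for W:
  WB@(4,3): attacks (5,4) (5,2) (3,4) (2,5) (3,2) (2,1) (1,0)
Union (7 distinct): (1,0) (2,1) (2,5) (3,2) (3,4) (5,2) (5,4)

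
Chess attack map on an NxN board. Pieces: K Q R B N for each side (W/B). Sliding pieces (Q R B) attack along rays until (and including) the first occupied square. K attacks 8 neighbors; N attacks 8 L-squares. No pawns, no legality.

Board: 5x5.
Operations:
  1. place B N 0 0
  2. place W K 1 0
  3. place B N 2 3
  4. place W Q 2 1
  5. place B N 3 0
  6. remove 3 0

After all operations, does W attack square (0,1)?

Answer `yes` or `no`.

Answer: yes

Derivation:
Op 1: place BN@(0,0)
Op 2: place WK@(1,0)
Op 3: place BN@(2,3)
Op 4: place WQ@(2,1)
Op 5: place BN@(3,0)
Op 6: remove (3,0)
Per-piece attacks for W:
  WK@(1,0): attacks (1,1) (2,0) (0,0) (2,1) (0,1)
  WQ@(2,1): attacks (2,2) (2,3) (2,0) (3,1) (4,1) (1,1) (0,1) (3,2) (4,3) (3,0) (1,2) (0,3) (1,0) [ray(0,1) blocked at (2,3); ray(-1,-1) blocked at (1,0)]
W attacks (0,1): yes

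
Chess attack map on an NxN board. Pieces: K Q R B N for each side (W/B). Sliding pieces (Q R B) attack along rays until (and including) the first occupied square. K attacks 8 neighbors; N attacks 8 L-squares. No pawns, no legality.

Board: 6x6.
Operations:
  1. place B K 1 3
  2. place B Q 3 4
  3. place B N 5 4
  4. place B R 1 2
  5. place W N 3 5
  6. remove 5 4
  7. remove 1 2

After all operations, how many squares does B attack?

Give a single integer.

Op 1: place BK@(1,3)
Op 2: place BQ@(3,4)
Op 3: place BN@(5,4)
Op 4: place BR@(1,2)
Op 5: place WN@(3,5)
Op 6: remove (5,4)
Op 7: remove (1,2)
Per-piece attacks for B:
  BK@(1,3): attacks (1,4) (1,2) (2,3) (0,3) (2,4) (2,2) (0,4) (0,2)
  BQ@(3,4): attacks (3,5) (3,3) (3,2) (3,1) (3,0) (4,4) (5,4) (2,4) (1,4) (0,4) (4,5) (4,3) (5,2) (2,5) (2,3) (1,2) (0,1) [ray(0,1) blocked at (3,5)]
Union (20 distinct): (0,1) (0,2) (0,3) (0,4) (1,2) (1,4) (2,2) (2,3) (2,4) (2,5) (3,0) (3,1) (3,2) (3,3) (3,5) (4,3) (4,4) (4,5) (5,2) (5,4)

Answer: 20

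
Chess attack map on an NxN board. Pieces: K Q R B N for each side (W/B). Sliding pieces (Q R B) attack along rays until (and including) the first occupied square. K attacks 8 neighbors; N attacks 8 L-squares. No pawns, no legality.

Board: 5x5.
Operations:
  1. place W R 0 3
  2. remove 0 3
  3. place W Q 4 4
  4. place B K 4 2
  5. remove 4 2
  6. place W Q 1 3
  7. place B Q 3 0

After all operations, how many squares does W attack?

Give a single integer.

Answer: 18

Derivation:
Op 1: place WR@(0,3)
Op 2: remove (0,3)
Op 3: place WQ@(4,4)
Op 4: place BK@(4,2)
Op 5: remove (4,2)
Op 6: place WQ@(1,3)
Op 7: place BQ@(3,0)
Per-piece attacks for W:
  WQ@(1,3): attacks (1,4) (1,2) (1,1) (1,0) (2,3) (3,3) (4,3) (0,3) (2,4) (2,2) (3,1) (4,0) (0,4) (0,2)
  WQ@(4,4): attacks (4,3) (4,2) (4,1) (4,0) (3,4) (2,4) (1,4) (0,4) (3,3) (2,2) (1,1) (0,0)
Union (18 distinct): (0,0) (0,2) (0,3) (0,4) (1,0) (1,1) (1,2) (1,4) (2,2) (2,3) (2,4) (3,1) (3,3) (3,4) (4,0) (4,1) (4,2) (4,3)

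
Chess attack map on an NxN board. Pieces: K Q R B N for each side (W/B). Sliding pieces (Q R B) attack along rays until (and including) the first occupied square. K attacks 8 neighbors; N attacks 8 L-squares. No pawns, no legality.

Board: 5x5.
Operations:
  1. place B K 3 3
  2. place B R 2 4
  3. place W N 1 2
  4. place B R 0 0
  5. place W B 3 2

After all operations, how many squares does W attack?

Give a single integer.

Op 1: place BK@(3,3)
Op 2: place BR@(2,4)
Op 3: place WN@(1,2)
Op 4: place BR@(0,0)
Op 5: place WB@(3,2)
Per-piece attacks for W:
  WN@(1,2): attacks (2,4) (3,3) (0,4) (2,0) (3,1) (0,0)
  WB@(3,2): attacks (4,3) (4,1) (2,3) (1,4) (2,1) (1,0)
Union (12 distinct): (0,0) (0,4) (1,0) (1,4) (2,0) (2,1) (2,3) (2,4) (3,1) (3,3) (4,1) (4,3)

Answer: 12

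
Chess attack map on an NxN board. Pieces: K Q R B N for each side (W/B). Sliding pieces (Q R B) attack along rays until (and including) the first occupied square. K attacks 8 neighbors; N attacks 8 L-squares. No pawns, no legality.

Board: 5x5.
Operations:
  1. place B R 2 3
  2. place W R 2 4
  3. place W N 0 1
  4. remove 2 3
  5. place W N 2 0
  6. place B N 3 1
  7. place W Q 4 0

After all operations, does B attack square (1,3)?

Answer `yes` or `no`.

Op 1: place BR@(2,3)
Op 2: place WR@(2,4)
Op 3: place WN@(0,1)
Op 4: remove (2,3)
Op 5: place WN@(2,0)
Op 6: place BN@(3,1)
Op 7: place WQ@(4,0)
Per-piece attacks for B:
  BN@(3,1): attacks (4,3) (2,3) (1,2) (1,0)
B attacks (1,3): no

Answer: no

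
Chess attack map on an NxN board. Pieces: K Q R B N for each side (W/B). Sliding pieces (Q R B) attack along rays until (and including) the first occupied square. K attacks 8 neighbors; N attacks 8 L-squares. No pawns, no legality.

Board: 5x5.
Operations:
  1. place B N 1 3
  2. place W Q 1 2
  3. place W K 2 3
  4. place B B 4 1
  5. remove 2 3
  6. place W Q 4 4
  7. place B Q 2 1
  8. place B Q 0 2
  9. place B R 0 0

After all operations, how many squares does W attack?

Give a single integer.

Op 1: place BN@(1,3)
Op 2: place WQ@(1,2)
Op 3: place WK@(2,3)
Op 4: place BB@(4,1)
Op 5: remove (2,3)
Op 6: place WQ@(4,4)
Op 7: place BQ@(2,1)
Op 8: place BQ@(0,2)
Op 9: place BR@(0,0)
Per-piece attacks for W:
  WQ@(1,2): attacks (1,3) (1,1) (1,0) (2,2) (3,2) (4,2) (0,2) (2,3) (3,4) (2,1) (0,3) (0,1) [ray(0,1) blocked at (1,3); ray(-1,0) blocked at (0,2); ray(1,-1) blocked at (2,1)]
  WQ@(4,4): attacks (4,3) (4,2) (4,1) (3,4) (2,4) (1,4) (0,4) (3,3) (2,2) (1,1) (0,0) [ray(0,-1) blocked at (4,1); ray(-1,-1) blocked at (0,0)]
Union (19 distinct): (0,0) (0,1) (0,2) (0,3) (0,4) (1,0) (1,1) (1,3) (1,4) (2,1) (2,2) (2,3) (2,4) (3,2) (3,3) (3,4) (4,1) (4,2) (4,3)

Answer: 19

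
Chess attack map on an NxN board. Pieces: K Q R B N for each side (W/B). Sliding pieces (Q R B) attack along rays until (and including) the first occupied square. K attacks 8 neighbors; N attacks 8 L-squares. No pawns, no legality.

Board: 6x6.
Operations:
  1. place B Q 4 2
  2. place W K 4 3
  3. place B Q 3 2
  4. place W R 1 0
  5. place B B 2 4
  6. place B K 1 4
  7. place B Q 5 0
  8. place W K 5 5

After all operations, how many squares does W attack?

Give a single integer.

Answer: 18

Derivation:
Op 1: place BQ@(4,2)
Op 2: place WK@(4,3)
Op 3: place BQ@(3,2)
Op 4: place WR@(1,0)
Op 5: place BB@(2,4)
Op 6: place BK@(1,4)
Op 7: place BQ@(5,0)
Op 8: place WK@(5,5)
Per-piece attacks for W:
  WR@(1,0): attacks (1,1) (1,2) (1,3) (1,4) (2,0) (3,0) (4,0) (5,0) (0,0) [ray(0,1) blocked at (1,4); ray(1,0) blocked at (5,0)]
  WK@(4,3): attacks (4,4) (4,2) (5,3) (3,3) (5,4) (5,2) (3,4) (3,2)
  WK@(5,5): attacks (5,4) (4,5) (4,4)
Union (18 distinct): (0,0) (1,1) (1,2) (1,3) (1,4) (2,0) (3,0) (3,2) (3,3) (3,4) (4,0) (4,2) (4,4) (4,5) (5,0) (5,2) (5,3) (5,4)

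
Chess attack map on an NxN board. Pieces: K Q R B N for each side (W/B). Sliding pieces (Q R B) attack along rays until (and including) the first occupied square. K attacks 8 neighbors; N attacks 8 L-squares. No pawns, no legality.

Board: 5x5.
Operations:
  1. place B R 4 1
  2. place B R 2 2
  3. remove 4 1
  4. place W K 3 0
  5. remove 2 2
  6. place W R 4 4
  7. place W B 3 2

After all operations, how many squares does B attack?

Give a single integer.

Answer: 0

Derivation:
Op 1: place BR@(4,1)
Op 2: place BR@(2,2)
Op 3: remove (4,1)
Op 4: place WK@(3,0)
Op 5: remove (2,2)
Op 6: place WR@(4,4)
Op 7: place WB@(3,2)
Per-piece attacks for B:
Union (0 distinct): (none)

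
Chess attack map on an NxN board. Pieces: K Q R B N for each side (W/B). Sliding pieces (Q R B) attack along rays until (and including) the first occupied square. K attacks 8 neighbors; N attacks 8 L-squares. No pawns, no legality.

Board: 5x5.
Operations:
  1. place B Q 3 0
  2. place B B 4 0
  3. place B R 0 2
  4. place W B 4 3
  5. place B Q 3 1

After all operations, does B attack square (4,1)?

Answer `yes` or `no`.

Op 1: place BQ@(3,0)
Op 2: place BB@(4,0)
Op 3: place BR@(0,2)
Op 4: place WB@(4,3)
Op 5: place BQ@(3,1)
Per-piece attacks for B:
  BR@(0,2): attacks (0,3) (0,4) (0,1) (0,0) (1,2) (2,2) (3,2) (4,2)
  BQ@(3,0): attacks (3,1) (4,0) (2,0) (1,0) (0,0) (4,1) (2,1) (1,2) (0,3) [ray(0,1) blocked at (3,1); ray(1,0) blocked at (4,0)]
  BQ@(3,1): attacks (3,2) (3,3) (3,4) (3,0) (4,1) (2,1) (1,1) (0,1) (4,2) (4,0) (2,2) (1,3) (0,4) (2,0) [ray(0,-1) blocked at (3,0); ray(1,-1) blocked at (4,0)]
  BB@(4,0): attacks (3,1) [ray(-1,1) blocked at (3,1)]
B attacks (4,1): yes

Answer: yes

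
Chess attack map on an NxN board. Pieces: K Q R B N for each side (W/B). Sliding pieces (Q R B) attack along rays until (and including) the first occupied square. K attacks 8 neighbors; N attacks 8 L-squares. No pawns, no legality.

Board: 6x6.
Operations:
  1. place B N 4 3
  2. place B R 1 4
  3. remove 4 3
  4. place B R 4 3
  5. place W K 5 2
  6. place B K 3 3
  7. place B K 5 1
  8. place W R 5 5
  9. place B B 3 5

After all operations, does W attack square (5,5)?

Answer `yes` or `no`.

Answer: no

Derivation:
Op 1: place BN@(4,3)
Op 2: place BR@(1,4)
Op 3: remove (4,3)
Op 4: place BR@(4,3)
Op 5: place WK@(5,2)
Op 6: place BK@(3,3)
Op 7: place BK@(5,1)
Op 8: place WR@(5,5)
Op 9: place BB@(3,5)
Per-piece attacks for W:
  WK@(5,2): attacks (5,3) (5,1) (4,2) (4,3) (4,1)
  WR@(5,5): attacks (5,4) (5,3) (5,2) (4,5) (3,5) [ray(0,-1) blocked at (5,2); ray(-1,0) blocked at (3,5)]
W attacks (5,5): no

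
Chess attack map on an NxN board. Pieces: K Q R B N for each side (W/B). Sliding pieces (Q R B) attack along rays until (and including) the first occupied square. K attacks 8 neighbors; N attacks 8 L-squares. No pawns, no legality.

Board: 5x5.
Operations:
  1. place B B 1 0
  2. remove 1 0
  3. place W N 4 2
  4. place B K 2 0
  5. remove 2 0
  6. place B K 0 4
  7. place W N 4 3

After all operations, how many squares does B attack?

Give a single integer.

Op 1: place BB@(1,0)
Op 2: remove (1,0)
Op 3: place WN@(4,2)
Op 4: place BK@(2,0)
Op 5: remove (2,0)
Op 6: place BK@(0,4)
Op 7: place WN@(4,3)
Per-piece attacks for B:
  BK@(0,4): attacks (0,3) (1,4) (1,3)
Union (3 distinct): (0,3) (1,3) (1,4)

Answer: 3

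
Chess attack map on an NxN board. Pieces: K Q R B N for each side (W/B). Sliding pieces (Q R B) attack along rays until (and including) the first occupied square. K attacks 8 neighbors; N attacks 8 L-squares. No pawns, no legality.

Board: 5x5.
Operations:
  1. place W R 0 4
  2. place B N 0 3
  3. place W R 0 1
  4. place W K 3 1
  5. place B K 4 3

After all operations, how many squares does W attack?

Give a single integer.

Answer: 17

Derivation:
Op 1: place WR@(0,4)
Op 2: place BN@(0,3)
Op 3: place WR@(0,1)
Op 4: place WK@(3,1)
Op 5: place BK@(4,3)
Per-piece attacks for W:
  WR@(0,1): attacks (0,2) (0,3) (0,0) (1,1) (2,1) (3,1) [ray(0,1) blocked at (0,3); ray(1,0) blocked at (3,1)]
  WR@(0,4): attacks (0,3) (1,4) (2,4) (3,4) (4,4) [ray(0,-1) blocked at (0,3)]
  WK@(3,1): attacks (3,2) (3,0) (4,1) (2,1) (4,2) (4,0) (2,2) (2,0)
Union (17 distinct): (0,0) (0,2) (0,3) (1,1) (1,4) (2,0) (2,1) (2,2) (2,4) (3,0) (3,1) (3,2) (3,4) (4,0) (4,1) (4,2) (4,4)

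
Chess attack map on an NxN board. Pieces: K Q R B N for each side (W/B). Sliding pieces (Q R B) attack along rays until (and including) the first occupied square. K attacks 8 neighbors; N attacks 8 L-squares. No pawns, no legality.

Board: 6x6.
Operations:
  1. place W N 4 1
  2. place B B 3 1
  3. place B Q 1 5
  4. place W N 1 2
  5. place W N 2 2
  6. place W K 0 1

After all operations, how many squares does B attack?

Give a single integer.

Op 1: place WN@(4,1)
Op 2: place BB@(3,1)
Op 3: place BQ@(1,5)
Op 4: place WN@(1,2)
Op 5: place WN@(2,2)
Op 6: place WK@(0,1)
Per-piece attacks for B:
  BQ@(1,5): attacks (1,4) (1,3) (1,2) (2,5) (3,5) (4,5) (5,5) (0,5) (2,4) (3,3) (4,2) (5,1) (0,4) [ray(0,-1) blocked at (1,2)]
  BB@(3,1): attacks (4,2) (5,3) (4,0) (2,2) (2,0) [ray(-1,1) blocked at (2,2)]
Union (17 distinct): (0,4) (0,5) (1,2) (1,3) (1,4) (2,0) (2,2) (2,4) (2,5) (3,3) (3,5) (4,0) (4,2) (4,5) (5,1) (5,3) (5,5)

Answer: 17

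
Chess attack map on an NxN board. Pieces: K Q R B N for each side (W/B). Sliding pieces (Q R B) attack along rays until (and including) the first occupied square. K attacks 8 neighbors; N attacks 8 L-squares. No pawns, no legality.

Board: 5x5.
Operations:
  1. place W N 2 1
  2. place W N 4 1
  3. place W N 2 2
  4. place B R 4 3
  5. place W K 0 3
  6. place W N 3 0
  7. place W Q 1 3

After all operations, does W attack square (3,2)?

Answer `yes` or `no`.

Answer: no

Derivation:
Op 1: place WN@(2,1)
Op 2: place WN@(4,1)
Op 3: place WN@(2,2)
Op 4: place BR@(4,3)
Op 5: place WK@(0,3)
Op 6: place WN@(3,0)
Op 7: place WQ@(1,3)
Per-piece attacks for W:
  WK@(0,3): attacks (0,4) (0,2) (1,3) (1,4) (1,2)
  WQ@(1,3): attacks (1,4) (1,2) (1,1) (1,0) (2,3) (3,3) (4,3) (0,3) (2,4) (2,2) (0,4) (0,2) [ray(1,0) blocked at (4,3); ray(-1,0) blocked at (0,3); ray(1,-1) blocked at (2,2)]
  WN@(2,1): attacks (3,3) (4,2) (1,3) (0,2) (4,0) (0,0)
  WN@(2,2): attacks (3,4) (4,3) (1,4) (0,3) (3,0) (4,1) (1,0) (0,1)
  WN@(3,0): attacks (4,2) (2,2) (1,1)
  WN@(4,1): attacks (3,3) (2,2) (2,0)
W attacks (3,2): no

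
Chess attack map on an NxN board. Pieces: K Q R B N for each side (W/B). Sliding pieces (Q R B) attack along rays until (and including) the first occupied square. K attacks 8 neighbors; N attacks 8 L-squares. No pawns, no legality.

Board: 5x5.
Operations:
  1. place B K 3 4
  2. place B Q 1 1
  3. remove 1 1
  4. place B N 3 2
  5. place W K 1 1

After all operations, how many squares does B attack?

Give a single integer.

Op 1: place BK@(3,4)
Op 2: place BQ@(1,1)
Op 3: remove (1,1)
Op 4: place BN@(3,2)
Op 5: place WK@(1,1)
Per-piece attacks for B:
  BN@(3,2): attacks (4,4) (2,4) (1,3) (4,0) (2,0) (1,1)
  BK@(3,4): attacks (3,3) (4,4) (2,4) (4,3) (2,3)
Union (9 distinct): (1,1) (1,3) (2,0) (2,3) (2,4) (3,3) (4,0) (4,3) (4,4)

Answer: 9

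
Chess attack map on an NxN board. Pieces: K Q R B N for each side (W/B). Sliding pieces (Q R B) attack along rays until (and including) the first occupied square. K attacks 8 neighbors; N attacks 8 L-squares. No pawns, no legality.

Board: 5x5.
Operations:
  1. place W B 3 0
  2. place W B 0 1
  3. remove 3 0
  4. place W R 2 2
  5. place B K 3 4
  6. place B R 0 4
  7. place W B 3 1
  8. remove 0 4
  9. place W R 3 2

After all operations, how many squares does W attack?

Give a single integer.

Op 1: place WB@(3,0)
Op 2: place WB@(0,1)
Op 3: remove (3,0)
Op 4: place WR@(2,2)
Op 5: place BK@(3,4)
Op 6: place BR@(0,4)
Op 7: place WB@(3,1)
Op 8: remove (0,4)
Op 9: place WR@(3,2)
Per-piece attacks for W:
  WB@(0,1): attacks (1,2) (2,3) (3,4) (1,0) [ray(1,1) blocked at (3,4)]
  WR@(2,2): attacks (2,3) (2,4) (2,1) (2,0) (3,2) (1,2) (0,2) [ray(1,0) blocked at (3,2)]
  WB@(3,1): attacks (4,2) (4,0) (2,2) (2,0) [ray(-1,1) blocked at (2,2)]
  WR@(3,2): attacks (3,3) (3,4) (3,1) (4,2) (2,2) [ray(0,1) blocked at (3,4); ray(0,-1) blocked at (3,1); ray(-1,0) blocked at (2,2)]
Union (14 distinct): (0,2) (1,0) (1,2) (2,0) (2,1) (2,2) (2,3) (2,4) (3,1) (3,2) (3,3) (3,4) (4,0) (4,2)

Answer: 14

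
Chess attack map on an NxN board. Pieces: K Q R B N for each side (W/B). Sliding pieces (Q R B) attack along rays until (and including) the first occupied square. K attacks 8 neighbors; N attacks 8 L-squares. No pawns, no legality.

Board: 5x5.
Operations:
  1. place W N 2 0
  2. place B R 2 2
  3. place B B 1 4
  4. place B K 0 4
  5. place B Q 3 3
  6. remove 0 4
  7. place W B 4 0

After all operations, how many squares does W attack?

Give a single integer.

Answer: 6

Derivation:
Op 1: place WN@(2,0)
Op 2: place BR@(2,2)
Op 3: place BB@(1,4)
Op 4: place BK@(0,4)
Op 5: place BQ@(3,3)
Op 6: remove (0,4)
Op 7: place WB@(4,0)
Per-piece attacks for W:
  WN@(2,0): attacks (3,2) (4,1) (1,2) (0,1)
  WB@(4,0): attacks (3,1) (2,2) [ray(-1,1) blocked at (2,2)]
Union (6 distinct): (0,1) (1,2) (2,2) (3,1) (3,2) (4,1)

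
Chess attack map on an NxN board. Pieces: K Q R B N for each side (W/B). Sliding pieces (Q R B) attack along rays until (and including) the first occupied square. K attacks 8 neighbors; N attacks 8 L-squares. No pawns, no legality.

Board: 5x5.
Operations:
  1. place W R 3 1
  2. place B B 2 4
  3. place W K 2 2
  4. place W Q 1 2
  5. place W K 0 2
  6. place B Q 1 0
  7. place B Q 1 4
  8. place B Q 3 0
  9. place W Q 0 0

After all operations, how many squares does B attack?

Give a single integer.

Answer: 21

Derivation:
Op 1: place WR@(3,1)
Op 2: place BB@(2,4)
Op 3: place WK@(2,2)
Op 4: place WQ@(1,2)
Op 5: place WK@(0,2)
Op 6: place BQ@(1,0)
Op 7: place BQ@(1,4)
Op 8: place BQ@(3,0)
Op 9: place WQ@(0,0)
Per-piece attacks for B:
  BQ@(1,0): attacks (1,1) (1,2) (2,0) (3,0) (0,0) (2,1) (3,2) (4,3) (0,1) [ray(0,1) blocked at (1,2); ray(1,0) blocked at (3,0); ray(-1,0) blocked at (0,0)]
  BQ@(1,4): attacks (1,3) (1,2) (2,4) (0,4) (2,3) (3,2) (4,1) (0,3) [ray(0,-1) blocked at (1,2); ray(1,0) blocked at (2,4)]
  BB@(2,4): attacks (3,3) (4,2) (1,3) (0,2) [ray(-1,-1) blocked at (0,2)]
  BQ@(3,0): attacks (3,1) (4,0) (2,0) (1,0) (4,1) (2,1) (1,2) [ray(0,1) blocked at (3,1); ray(-1,0) blocked at (1,0); ray(-1,1) blocked at (1,2)]
Union (21 distinct): (0,0) (0,1) (0,2) (0,3) (0,4) (1,0) (1,1) (1,2) (1,3) (2,0) (2,1) (2,3) (2,4) (3,0) (3,1) (3,2) (3,3) (4,0) (4,1) (4,2) (4,3)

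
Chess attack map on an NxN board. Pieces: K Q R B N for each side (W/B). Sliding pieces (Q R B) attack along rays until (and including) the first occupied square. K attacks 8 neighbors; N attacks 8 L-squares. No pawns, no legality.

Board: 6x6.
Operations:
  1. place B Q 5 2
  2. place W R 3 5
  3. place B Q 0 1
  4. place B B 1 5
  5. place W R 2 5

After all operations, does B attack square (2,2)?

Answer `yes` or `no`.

Op 1: place BQ@(5,2)
Op 2: place WR@(3,5)
Op 3: place BQ@(0,1)
Op 4: place BB@(1,5)
Op 5: place WR@(2,5)
Per-piece attacks for B:
  BQ@(0,1): attacks (0,2) (0,3) (0,4) (0,5) (0,0) (1,1) (2,1) (3,1) (4,1) (5,1) (1,2) (2,3) (3,4) (4,5) (1,0)
  BB@(1,5): attacks (2,4) (3,3) (4,2) (5,1) (0,4)
  BQ@(5,2): attacks (5,3) (5,4) (5,5) (5,1) (5,0) (4,2) (3,2) (2,2) (1,2) (0,2) (4,3) (3,4) (2,5) (4,1) (3,0) [ray(-1,1) blocked at (2,5)]
B attacks (2,2): yes

Answer: yes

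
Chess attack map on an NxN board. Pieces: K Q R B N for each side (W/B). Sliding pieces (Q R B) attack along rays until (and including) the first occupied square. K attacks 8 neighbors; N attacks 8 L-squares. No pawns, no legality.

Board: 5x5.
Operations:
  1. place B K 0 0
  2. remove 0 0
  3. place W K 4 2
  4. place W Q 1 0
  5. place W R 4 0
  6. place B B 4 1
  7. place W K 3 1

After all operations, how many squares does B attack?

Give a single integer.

Op 1: place BK@(0,0)
Op 2: remove (0,0)
Op 3: place WK@(4,2)
Op 4: place WQ@(1,0)
Op 5: place WR@(4,0)
Op 6: place BB@(4,1)
Op 7: place WK@(3,1)
Per-piece attacks for B:
  BB@(4,1): attacks (3,2) (2,3) (1,4) (3,0)
Union (4 distinct): (1,4) (2,3) (3,0) (3,2)

Answer: 4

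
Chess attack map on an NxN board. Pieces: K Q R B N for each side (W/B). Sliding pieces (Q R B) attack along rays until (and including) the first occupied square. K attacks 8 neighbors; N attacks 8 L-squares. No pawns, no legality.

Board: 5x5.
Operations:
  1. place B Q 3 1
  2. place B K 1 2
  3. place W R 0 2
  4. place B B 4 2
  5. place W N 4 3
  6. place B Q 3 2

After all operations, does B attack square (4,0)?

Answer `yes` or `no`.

Answer: yes

Derivation:
Op 1: place BQ@(3,1)
Op 2: place BK@(1,2)
Op 3: place WR@(0,2)
Op 4: place BB@(4,2)
Op 5: place WN@(4,3)
Op 6: place BQ@(3,2)
Per-piece attacks for B:
  BK@(1,2): attacks (1,3) (1,1) (2,2) (0,2) (2,3) (2,1) (0,3) (0,1)
  BQ@(3,1): attacks (3,2) (3,0) (4,1) (2,1) (1,1) (0,1) (4,2) (4,0) (2,2) (1,3) (0,4) (2,0) [ray(0,1) blocked at (3,2); ray(1,1) blocked at (4,2)]
  BQ@(3,2): attacks (3,3) (3,4) (3,1) (4,2) (2,2) (1,2) (4,3) (4,1) (2,3) (1,4) (2,1) (1,0) [ray(0,-1) blocked at (3,1); ray(1,0) blocked at (4,2); ray(-1,0) blocked at (1,2); ray(1,1) blocked at (4,3)]
  BB@(4,2): attacks (3,3) (2,4) (3,1) [ray(-1,-1) blocked at (3,1)]
B attacks (4,0): yes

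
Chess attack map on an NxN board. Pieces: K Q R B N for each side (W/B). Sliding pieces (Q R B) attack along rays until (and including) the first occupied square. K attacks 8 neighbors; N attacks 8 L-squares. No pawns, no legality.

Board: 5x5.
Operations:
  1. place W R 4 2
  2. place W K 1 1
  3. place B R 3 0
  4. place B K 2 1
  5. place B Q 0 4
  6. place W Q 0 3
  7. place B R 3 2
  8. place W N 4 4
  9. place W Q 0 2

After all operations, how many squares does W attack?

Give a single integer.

Answer: 21

Derivation:
Op 1: place WR@(4,2)
Op 2: place WK@(1,1)
Op 3: place BR@(3,0)
Op 4: place BK@(2,1)
Op 5: place BQ@(0,4)
Op 6: place WQ@(0,3)
Op 7: place BR@(3,2)
Op 8: place WN@(4,4)
Op 9: place WQ@(0,2)
Per-piece attacks for W:
  WQ@(0,2): attacks (0,3) (0,1) (0,0) (1,2) (2,2) (3,2) (1,3) (2,4) (1,1) [ray(0,1) blocked at (0,3); ray(1,0) blocked at (3,2); ray(1,-1) blocked at (1,1)]
  WQ@(0,3): attacks (0,4) (0,2) (1,3) (2,3) (3,3) (4,3) (1,4) (1,2) (2,1) [ray(0,1) blocked at (0,4); ray(0,-1) blocked at (0,2); ray(1,-1) blocked at (2,1)]
  WK@(1,1): attacks (1,2) (1,0) (2,1) (0,1) (2,2) (2,0) (0,2) (0,0)
  WR@(4,2): attacks (4,3) (4,4) (4,1) (4,0) (3,2) [ray(0,1) blocked at (4,4); ray(-1,0) blocked at (3,2)]
  WN@(4,4): attacks (3,2) (2,3)
Union (21 distinct): (0,0) (0,1) (0,2) (0,3) (0,4) (1,0) (1,1) (1,2) (1,3) (1,4) (2,0) (2,1) (2,2) (2,3) (2,4) (3,2) (3,3) (4,0) (4,1) (4,3) (4,4)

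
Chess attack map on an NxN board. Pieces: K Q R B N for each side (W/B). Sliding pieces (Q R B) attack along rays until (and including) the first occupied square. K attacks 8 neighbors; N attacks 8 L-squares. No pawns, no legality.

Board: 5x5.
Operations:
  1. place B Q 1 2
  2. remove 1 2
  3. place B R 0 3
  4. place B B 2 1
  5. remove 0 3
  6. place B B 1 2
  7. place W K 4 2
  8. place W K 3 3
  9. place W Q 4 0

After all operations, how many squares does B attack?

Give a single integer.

Answer: 10

Derivation:
Op 1: place BQ@(1,2)
Op 2: remove (1,2)
Op 3: place BR@(0,3)
Op 4: place BB@(2,1)
Op 5: remove (0,3)
Op 6: place BB@(1,2)
Op 7: place WK@(4,2)
Op 8: place WK@(3,3)
Op 9: place WQ@(4,0)
Per-piece attacks for B:
  BB@(1,2): attacks (2,3) (3,4) (2,1) (0,3) (0,1) [ray(1,-1) blocked at (2,1)]
  BB@(2,1): attacks (3,2) (4,3) (3,0) (1,2) (1,0) [ray(-1,1) blocked at (1,2)]
Union (10 distinct): (0,1) (0,3) (1,0) (1,2) (2,1) (2,3) (3,0) (3,2) (3,4) (4,3)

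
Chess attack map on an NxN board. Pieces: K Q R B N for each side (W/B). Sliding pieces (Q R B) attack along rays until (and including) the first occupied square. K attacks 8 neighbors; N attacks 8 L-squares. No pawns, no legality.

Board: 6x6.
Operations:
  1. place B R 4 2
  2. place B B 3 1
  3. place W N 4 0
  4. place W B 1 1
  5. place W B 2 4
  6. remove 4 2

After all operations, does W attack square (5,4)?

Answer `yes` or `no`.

Op 1: place BR@(4,2)
Op 2: place BB@(3,1)
Op 3: place WN@(4,0)
Op 4: place WB@(1,1)
Op 5: place WB@(2,4)
Op 6: remove (4,2)
Per-piece attacks for W:
  WB@(1,1): attacks (2,2) (3,3) (4,4) (5,5) (2,0) (0,2) (0,0)
  WB@(2,4): attacks (3,5) (3,3) (4,2) (5,1) (1,5) (1,3) (0,2)
  WN@(4,0): attacks (5,2) (3,2) (2,1)
W attacks (5,4): no

Answer: no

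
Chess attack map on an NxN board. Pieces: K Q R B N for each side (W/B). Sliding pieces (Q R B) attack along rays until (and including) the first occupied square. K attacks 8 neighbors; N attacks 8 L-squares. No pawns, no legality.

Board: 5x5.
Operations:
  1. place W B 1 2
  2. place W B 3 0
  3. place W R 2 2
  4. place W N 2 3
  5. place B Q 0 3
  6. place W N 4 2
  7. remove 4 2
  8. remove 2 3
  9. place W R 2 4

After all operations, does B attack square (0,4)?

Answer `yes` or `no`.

Op 1: place WB@(1,2)
Op 2: place WB@(3,0)
Op 3: place WR@(2,2)
Op 4: place WN@(2,3)
Op 5: place BQ@(0,3)
Op 6: place WN@(4,2)
Op 7: remove (4,2)
Op 8: remove (2,3)
Op 9: place WR@(2,4)
Per-piece attacks for B:
  BQ@(0,3): attacks (0,4) (0,2) (0,1) (0,0) (1,3) (2,3) (3,3) (4,3) (1,4) (1,2) [ray(1,-1) blocked at (1,2)]
B attacks (0,4): yes

Answer: yes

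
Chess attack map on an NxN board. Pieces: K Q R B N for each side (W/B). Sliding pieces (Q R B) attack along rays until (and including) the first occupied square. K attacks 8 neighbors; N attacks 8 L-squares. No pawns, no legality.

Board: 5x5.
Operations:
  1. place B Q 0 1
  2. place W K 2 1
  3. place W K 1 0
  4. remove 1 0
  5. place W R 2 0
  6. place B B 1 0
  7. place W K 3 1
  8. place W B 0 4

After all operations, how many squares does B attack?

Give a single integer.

Op 1: place BQ@(0,1)
Op 2: place WK@(2,1)
Op 3: place WK@(1,0)
Op 4: remove (1,0)
Op 5: place WR@(2,0)
Op 6: place BB@(1,0)
Op 7: place WK@(3,1)
Op 8: place WB@(0,4)
Per-piece attacks for B:
  BQ@(0,1): attacks (0,2) (0,3) (0,4) (0,0) (1,1) (2,1) (1,2) (2,3) (3,4) (1,0) [ray(0,1) blocked at (0,4); ray(1,0) blocked at (2,1); ray(1,-1) blocked at (1,0)]
  BB@(1,0): attacks (2,1) (0,1) [ray(1,1) blocked at (2,1); ray(-1,1) blocked at (0,1)]
Union (11 distinct): (0,0) (0,1) (0,2) (0,3) (0,4) (1,0) (1,1) (1,2) (2,1) (2,3) (3,4)

Answer: 11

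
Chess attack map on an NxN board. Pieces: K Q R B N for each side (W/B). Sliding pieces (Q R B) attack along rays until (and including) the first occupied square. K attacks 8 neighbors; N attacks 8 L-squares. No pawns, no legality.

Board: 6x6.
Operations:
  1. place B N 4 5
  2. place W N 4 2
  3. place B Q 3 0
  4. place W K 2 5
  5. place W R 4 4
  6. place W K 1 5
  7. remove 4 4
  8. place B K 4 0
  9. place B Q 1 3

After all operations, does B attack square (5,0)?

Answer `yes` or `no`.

Answer: yes

Derivation:
Op 1: place BN@(4,5)
Op 2: place WN@(4,2)
Op 3: place BQ@(3,0)
Op 4: place WK@(2,5)
Op 5: place WR@(4,4)
Op 6: place WK@(1,5)
Op 7: remove (4,4)
Op 8: place BK@(4,0)
Op 9: place BQ@(1,3)
Per-piece attacks for B:
  BQ@(1,3): attacks (1,4) (1,5) (1,2) (1,1) (1,0) (2,3) (3,3) (4,3) (5,3) (0,3) (2,4) (3,5) (2,2) (3,1) (4,0) (0,4) (0,2) [ray(0,1) blocked at (1,5); ray(1,-1) blocked at (4,0)]
  BQ@(3,0): attacks (3,1) (3,2) (3,3) (3,4) (3,5) (4,0) (2,0) (1,0) (0,0) (4,1) (5,2) (2,1) (1,2) (0,3) [ray(1,0) blocked at (4,0)]
  BK@(4,0): attacks (4,1) (5,0) (3,0) (5,1) (3,1)
  BN@(4,5): attacks (5,3) (3,3) (2,4)
B attacks (5,0): yes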